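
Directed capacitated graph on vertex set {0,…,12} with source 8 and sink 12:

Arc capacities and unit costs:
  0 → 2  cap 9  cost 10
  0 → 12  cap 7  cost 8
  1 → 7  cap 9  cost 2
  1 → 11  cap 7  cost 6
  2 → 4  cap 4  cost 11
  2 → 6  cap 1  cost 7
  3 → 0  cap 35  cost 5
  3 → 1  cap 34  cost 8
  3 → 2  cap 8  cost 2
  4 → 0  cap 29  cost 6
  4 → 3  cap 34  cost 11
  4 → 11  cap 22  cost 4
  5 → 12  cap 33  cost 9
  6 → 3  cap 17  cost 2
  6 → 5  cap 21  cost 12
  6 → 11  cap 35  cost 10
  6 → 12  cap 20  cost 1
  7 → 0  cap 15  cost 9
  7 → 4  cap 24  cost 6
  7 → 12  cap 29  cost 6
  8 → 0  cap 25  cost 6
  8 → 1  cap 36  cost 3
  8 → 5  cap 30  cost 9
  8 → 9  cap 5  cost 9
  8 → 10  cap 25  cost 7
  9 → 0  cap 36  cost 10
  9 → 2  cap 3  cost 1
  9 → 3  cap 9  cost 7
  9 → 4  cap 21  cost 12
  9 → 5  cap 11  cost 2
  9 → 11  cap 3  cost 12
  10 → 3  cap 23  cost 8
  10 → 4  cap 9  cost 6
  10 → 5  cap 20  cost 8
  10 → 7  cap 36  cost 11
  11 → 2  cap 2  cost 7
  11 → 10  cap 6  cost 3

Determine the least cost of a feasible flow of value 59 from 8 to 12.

shortest-cost path #1: 8→1→7→12 push 9 @ unit cost 11 (adds 99)
shortest-cost path #2: 8→0→12 push 7 @ unit cost 14 (adds 98)
shortest-cost path #3: 8→5→12 push 30 @ unit cost 18 (adds 540)
shortest-cost path #4: 8→9→2→6→12 push 1 @ unit cost 18 (adds 18)
shortest-cost path #5: 8→9→5→12 push 3 @ unit cost 20 (adds 60)
shortest-cost path #6: 8→10→7→12 push 9 @ unit cost 24 (adds 216)
total cost = 1031

Minimum cost for 59 units: 1031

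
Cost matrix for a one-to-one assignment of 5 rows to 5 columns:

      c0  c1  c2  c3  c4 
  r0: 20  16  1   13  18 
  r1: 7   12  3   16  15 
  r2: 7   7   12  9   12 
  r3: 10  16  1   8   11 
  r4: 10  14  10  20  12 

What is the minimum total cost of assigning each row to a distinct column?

optimal assignment: row0→col2 (cost 1), row1→col0 (cost 7), row2→col1 (cost 7), row3→col3 (cost 8), row4→col4 (cost 12)
total = 1 + 7 + 7 + 8 + 12 = 35

Minimum assignment cost: 35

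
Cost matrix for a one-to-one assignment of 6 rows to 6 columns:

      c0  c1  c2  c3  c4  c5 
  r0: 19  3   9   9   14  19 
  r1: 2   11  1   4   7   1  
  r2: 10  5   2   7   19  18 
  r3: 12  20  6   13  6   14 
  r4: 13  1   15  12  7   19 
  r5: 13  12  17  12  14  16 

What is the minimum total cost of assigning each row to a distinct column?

optimal assignment: row0→col3 (cost 9), row1→col5 (cost 1), row2→col2 (cost 2), row3→col4 (cost 6), row4→col1 (cost 1), row5→col0 (cost 13)
total = 9 + 1 + 2 + 6 + 1 + 13 = 32

Minimum assignment cost: 32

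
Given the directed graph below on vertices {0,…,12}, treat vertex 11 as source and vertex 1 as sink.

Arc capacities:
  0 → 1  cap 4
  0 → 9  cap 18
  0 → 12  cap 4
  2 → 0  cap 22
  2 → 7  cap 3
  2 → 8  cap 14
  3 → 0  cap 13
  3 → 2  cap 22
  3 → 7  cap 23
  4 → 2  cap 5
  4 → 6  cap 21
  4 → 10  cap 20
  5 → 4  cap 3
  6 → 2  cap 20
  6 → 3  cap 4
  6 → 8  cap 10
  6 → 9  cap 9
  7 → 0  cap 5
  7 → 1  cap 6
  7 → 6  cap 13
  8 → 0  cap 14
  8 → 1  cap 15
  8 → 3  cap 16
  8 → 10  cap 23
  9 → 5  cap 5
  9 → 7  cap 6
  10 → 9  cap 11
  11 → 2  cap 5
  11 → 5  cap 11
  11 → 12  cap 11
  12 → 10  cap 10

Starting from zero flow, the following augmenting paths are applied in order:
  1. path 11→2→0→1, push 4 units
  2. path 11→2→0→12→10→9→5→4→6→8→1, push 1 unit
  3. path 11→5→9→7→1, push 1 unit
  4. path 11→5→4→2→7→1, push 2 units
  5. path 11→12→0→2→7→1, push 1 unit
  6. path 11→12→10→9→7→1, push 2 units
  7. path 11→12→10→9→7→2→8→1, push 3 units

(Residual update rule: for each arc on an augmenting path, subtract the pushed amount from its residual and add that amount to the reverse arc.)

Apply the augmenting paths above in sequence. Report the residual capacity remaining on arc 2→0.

Residual capacity of (2,0): 18

after path 1 (11→2→0→1, push 4): res(2,0)=18
after path 2 (11→2→0→12→10→9→5→4→6→8→1, push 1): res(2,0)=17
after path 3 (11→5→9→7→1, push 1): res(2,0)=17
after path 4 (11→5→4→2→7→1, push 2): res(2,0)=17
after path 5 (11→12→0→2→7→1, push 1): res(2,0)=18
after path 6 (11→12→10→9→7→1, push 2): res(2,0)=18
after path 7 (11→12→10→9→7→2→8→1, push 3): res(2,0)=18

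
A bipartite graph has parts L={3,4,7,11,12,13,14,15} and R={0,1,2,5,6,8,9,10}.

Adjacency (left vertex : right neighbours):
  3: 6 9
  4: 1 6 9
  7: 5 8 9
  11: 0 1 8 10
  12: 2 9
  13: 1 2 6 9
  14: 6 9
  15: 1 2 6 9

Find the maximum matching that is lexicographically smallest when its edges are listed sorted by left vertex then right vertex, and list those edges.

Lex-smallest maximum matching: {(3,6), (4,1), (7,5), (11,0), (12,2), (13,9)}

|M| = 6 (so the lex-smallest maximum matching has 6 edges)
process left vertices in ascending order; for each, take the smallest-labelled available neighbour that still permits 6 edges overall, or leave it unmatched if none does
lex-smallest matching: {3-6, 4-1, 7-5, 11-0, 12-2, 13-9}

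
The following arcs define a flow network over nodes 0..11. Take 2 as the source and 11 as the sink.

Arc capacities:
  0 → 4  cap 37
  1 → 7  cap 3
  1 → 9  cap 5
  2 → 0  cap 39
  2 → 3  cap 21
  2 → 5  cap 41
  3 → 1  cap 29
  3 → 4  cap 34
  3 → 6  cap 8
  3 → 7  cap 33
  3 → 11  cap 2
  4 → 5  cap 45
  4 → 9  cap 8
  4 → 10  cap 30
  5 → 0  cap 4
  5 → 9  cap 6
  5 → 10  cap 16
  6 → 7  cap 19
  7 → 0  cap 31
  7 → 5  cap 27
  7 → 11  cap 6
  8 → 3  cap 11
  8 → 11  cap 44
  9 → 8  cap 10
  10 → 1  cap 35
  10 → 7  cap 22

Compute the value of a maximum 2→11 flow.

augment #1: 2→3→11 bottleneck 2, total now 2
augment #2: 2→3→7→11 bottleneck 6, total now 8
augment #3: 2→5→9→8→11 bottleneck 6, total now 14
augment #4: 2→0→4→9→8→11 bottleneck 4, total now 18

Maximum flow value: 18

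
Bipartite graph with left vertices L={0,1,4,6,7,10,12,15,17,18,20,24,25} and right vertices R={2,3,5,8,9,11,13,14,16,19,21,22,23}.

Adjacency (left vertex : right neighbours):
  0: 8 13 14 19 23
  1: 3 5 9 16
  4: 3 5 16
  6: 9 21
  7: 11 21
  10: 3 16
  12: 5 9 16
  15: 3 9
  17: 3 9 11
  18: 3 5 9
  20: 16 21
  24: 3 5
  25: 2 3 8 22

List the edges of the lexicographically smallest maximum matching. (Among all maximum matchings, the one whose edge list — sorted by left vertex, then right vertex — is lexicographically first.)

Lex-smallest maximum matching: {(0,8), (1,3), (4,5), (6,9), (7,11), (10,16), (20,21), (25,2)}

|M| = 8 (so the lex-smallest maximum matching has 8 edges)
process left vertices in ascending order; for each, take the smallest-labelled available neighbour that still permits 8 edges overall, or leave it unmatched if none does
lex-smallest matching: {0-8, 1-3, 4-5, 6-9, 7-11, 10-16, 20-21, 25-2}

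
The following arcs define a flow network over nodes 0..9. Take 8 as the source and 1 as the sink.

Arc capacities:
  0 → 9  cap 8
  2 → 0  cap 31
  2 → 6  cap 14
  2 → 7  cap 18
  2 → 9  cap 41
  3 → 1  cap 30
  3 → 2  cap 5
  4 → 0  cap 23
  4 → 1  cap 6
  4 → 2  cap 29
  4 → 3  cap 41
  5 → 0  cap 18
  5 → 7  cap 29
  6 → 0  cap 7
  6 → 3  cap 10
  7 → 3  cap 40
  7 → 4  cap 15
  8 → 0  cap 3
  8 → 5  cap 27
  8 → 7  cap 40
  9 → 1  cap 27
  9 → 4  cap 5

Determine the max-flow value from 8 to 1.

Maximum flow value: 58

augment #1: 8→0→9→1 bottleneck 3, total now 3
augment #2: 8→7→3→1 bottleneck 30, total now 33
augment #3: 8→7→4→1 bottleneck 6, total now 39
augment #4: 8→5→0→9→1 bottleneck 5, total now 44
augment #5: 8→7→3→2→9→1 bottleneck 4, total now 48
augment #6: 8→5→7→3→2→9→1 bottleneck 1, total now 49
augment #7: 8→5→7→4→2→9→1 bottleneck 9, total now 58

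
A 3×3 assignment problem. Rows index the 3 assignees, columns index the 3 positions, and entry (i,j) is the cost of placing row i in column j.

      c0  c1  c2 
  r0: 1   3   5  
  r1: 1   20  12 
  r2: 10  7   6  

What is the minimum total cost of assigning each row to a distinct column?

optimal assignment: row0→col1 (cost 3), row1→col0 (cost 1), row2→col2 (cost 6)
total = 3 + 1 + 6 = 10

Minimum assignment cost: 10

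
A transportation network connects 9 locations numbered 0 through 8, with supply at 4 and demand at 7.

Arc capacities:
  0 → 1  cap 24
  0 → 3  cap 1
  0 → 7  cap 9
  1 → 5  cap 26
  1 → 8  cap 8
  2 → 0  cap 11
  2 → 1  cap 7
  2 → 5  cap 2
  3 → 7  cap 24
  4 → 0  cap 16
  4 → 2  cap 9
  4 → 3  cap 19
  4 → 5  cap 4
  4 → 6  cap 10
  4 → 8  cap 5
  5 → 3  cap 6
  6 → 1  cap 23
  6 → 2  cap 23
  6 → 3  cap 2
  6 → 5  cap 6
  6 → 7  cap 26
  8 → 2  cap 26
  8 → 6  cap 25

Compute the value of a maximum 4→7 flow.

Maximum flow value: 56

augment #1: 4→0→7 bottleneck 9, total now 9
augment #2: 4→3→7 bottleneck 19, total now 28
augment #3: 4→6→7 bottleneck 10, total now 38
augment #4: 4→0→3→7 bottleneck 1, total now 39
augment #5: 4→5→3→7 bottleneck 4, total now 43
augment #6: 4→8→6→7 bottleneck 5, total now 48
augment #7: 4→0→1→8→6→7 bottleneck 6, total now 54
augment #8: 4→2→1→8→6→7 bottleneck 2, total now 56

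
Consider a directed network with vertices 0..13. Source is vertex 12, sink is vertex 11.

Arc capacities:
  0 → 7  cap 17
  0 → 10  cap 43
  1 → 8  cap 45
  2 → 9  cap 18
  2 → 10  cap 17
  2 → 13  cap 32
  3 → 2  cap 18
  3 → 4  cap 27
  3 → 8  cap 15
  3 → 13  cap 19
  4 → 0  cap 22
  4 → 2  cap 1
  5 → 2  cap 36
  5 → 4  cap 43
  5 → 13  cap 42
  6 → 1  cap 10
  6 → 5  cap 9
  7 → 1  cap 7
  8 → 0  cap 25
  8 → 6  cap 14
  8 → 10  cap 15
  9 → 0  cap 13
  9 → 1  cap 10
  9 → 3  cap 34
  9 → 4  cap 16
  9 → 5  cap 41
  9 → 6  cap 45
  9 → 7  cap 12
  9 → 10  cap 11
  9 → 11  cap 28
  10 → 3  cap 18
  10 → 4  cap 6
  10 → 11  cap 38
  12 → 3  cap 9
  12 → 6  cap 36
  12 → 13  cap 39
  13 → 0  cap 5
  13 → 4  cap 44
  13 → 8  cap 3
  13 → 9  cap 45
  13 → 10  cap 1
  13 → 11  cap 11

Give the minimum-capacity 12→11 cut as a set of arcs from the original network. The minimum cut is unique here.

Min-cut arcs: {(6,1), (6,5), (12,3), (12,13)} (total capacity 67)

augment #1: 12→13→11 push 11
augment #2: 12→13→9→11 push 28
augment #3: 12→3→2→10→11 push 9
augment #4: 12→6→1→8→10→11 push 10
augment #5: 12→6→5→2→10→11 push 8
augment #6: 12→6→5→13→10→11 push 1
max flow = 67; residual-reachable set from 12 gives S-side
cut edges (S→T): {(6,1), (6,5), (12,3), (12,13)} total cap 67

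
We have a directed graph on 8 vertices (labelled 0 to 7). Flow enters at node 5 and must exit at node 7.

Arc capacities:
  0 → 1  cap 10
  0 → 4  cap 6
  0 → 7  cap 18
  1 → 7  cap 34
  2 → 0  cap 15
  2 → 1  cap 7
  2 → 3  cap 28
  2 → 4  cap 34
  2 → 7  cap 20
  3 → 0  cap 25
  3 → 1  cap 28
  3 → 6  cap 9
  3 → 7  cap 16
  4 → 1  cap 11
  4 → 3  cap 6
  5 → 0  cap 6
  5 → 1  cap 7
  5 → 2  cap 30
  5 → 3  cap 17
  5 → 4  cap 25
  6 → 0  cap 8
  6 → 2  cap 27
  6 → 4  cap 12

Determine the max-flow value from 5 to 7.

Maximum flow value: 77

augment #1: 5→0→7 bottleneck 6, total now 6
augment #2: 5→1→7 bottleneck 7, total now 13
augment #3: 5→2→7 bottleneck 20, total now 33
augment #4: 5→3→7 bottleneck 16, total now 49
augment #5: 5→2→0→7 bottleneck 10, total now 59
augment #6: 5→3→0→7 bottleneck 1, total now 60
augment #7: 5→4→1→7 bottleneck 11, total now 71
augment #8: 5→4→3→0→7 bottleneck 1, total now 72
augment #9: 5→4→3→1→7 bottleneck 5, total now 77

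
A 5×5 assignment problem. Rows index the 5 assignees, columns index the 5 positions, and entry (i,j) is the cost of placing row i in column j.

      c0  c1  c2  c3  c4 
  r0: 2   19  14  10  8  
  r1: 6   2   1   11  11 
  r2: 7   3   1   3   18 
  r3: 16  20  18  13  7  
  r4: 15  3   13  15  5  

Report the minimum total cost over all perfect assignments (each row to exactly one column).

optimal assignment: row0→col0 (cost 2), row1→col2 (cost 1), row2→col3 (cost 3), row3→col4 (cost 7), row4→col1 (cost 3)
total = 2 + 1 + 3 + 7 + 3 = 16

Minimum assignment cost: 16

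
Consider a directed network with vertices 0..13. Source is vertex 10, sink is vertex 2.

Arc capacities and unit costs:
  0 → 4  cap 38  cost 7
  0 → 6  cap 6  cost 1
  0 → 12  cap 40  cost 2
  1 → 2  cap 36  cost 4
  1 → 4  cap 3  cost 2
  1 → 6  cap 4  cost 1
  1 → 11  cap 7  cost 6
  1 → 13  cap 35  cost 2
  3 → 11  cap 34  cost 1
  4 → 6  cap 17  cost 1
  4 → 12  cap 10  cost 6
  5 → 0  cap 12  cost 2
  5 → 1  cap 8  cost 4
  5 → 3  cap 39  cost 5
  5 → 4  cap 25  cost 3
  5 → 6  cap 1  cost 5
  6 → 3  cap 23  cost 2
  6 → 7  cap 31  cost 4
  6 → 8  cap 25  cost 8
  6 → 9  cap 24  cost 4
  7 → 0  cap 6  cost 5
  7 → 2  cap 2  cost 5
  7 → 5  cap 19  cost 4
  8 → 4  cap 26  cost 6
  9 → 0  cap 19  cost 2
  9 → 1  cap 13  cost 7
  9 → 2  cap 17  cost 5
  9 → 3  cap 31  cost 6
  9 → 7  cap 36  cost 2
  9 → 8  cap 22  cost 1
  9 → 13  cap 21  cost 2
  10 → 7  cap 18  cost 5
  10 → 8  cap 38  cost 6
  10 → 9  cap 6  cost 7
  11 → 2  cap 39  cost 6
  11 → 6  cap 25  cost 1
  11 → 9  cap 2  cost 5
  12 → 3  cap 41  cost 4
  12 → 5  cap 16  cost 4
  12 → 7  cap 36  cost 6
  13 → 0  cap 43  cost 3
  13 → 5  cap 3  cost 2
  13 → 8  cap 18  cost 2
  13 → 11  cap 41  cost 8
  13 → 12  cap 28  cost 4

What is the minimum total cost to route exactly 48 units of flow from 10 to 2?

Minimum cost for 48 units: 967

shortest-cost path #1: 10→7→2 push 2 @ unit cost 10 (adds 20)
shortest-cost path #2: 10→9→2 push 6 @ unit cost 12 (adds 72)
shortest-cost path #3: 10→7→5→1→2 push 8 @ unit cost 17 (adds 136)
shortest-cost path #4: 10→7→0→6→9→2 push 6 @ unit cost 20 (adds 120)
shortest-cost path #5: 10→7→5→3→11→2 push 2 @ unit cost 21 (adds 42)
shortest-cost path #6: 10→8→4→6→9→2 push 5 @ unit cost 22 (adds 110)
shortest-cost path #7: 10→8→4→6→3→11→2 push 12 @ unit cost 22 (adds 264)
shortest-cost path #8: 10→8→4→12→3→11→2 push 7 @ unit cost 29 (adds 203)
total cost = 967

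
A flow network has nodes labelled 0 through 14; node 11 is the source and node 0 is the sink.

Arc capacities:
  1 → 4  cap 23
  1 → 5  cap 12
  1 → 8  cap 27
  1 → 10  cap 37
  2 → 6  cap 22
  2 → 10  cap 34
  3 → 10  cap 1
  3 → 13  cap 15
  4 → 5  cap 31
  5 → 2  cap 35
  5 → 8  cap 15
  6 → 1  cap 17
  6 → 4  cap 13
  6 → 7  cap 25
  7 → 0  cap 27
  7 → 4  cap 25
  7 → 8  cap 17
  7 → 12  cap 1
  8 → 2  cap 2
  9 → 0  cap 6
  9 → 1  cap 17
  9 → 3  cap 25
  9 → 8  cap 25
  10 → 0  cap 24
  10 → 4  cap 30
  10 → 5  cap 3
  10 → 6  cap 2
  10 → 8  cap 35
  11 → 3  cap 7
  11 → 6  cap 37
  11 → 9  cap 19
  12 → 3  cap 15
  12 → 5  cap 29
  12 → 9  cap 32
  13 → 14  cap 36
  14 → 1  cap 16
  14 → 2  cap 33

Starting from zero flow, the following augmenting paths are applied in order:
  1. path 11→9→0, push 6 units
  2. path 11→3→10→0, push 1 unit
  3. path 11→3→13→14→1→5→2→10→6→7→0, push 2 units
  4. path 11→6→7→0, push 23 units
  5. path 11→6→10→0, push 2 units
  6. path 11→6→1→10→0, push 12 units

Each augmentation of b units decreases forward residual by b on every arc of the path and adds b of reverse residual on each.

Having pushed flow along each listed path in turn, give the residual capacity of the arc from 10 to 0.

after path 1 (11→9→0, push 6): res(10,0)=24
after path 2 (11→3→10→0, push 1): res(10,0)=23
after path 3 (11→3→13→14→1→5→2→10→6→7→0, push 2): res(10,0)=23
after path 4 (11→6→7→0, push 23): res(10,0)=23
after path 5 (11→6→10→0, push 2): res(10,0)=21
after path 6 (11→6→1→10→0, push 12): res(10,0)=9

Residual capacity of (10,0): 9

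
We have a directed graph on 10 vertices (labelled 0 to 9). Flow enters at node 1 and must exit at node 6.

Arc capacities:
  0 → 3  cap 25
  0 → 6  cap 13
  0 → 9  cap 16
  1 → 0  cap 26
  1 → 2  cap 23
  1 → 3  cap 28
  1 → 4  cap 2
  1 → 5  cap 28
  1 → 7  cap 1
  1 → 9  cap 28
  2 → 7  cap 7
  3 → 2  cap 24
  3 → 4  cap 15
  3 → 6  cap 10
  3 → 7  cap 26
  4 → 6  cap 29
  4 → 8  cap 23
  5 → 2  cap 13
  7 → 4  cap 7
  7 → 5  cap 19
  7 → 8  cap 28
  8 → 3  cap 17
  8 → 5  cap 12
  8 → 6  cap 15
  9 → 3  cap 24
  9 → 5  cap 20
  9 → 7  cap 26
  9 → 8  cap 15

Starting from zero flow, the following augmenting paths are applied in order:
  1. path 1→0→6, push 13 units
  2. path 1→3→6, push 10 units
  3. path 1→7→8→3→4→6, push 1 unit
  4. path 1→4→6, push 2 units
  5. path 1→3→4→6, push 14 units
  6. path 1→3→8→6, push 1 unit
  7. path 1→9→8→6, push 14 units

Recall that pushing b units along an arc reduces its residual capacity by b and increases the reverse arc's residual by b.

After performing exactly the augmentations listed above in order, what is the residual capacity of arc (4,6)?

Residual capacity of (4,6): 12

after path 1 (1→0→6, push 13): res(4,6)=29
after path 2 (1→3→6, push 10): res(4,6)=29
after path 3 (1→7→8→3→4→6, push 1): res(4,6)=28
after path 4 (1→4→6, push 2): res(4,6)=26
after path 5 (1→3→4→6, push 14): res(4,6)=12
after path 6 (1→3→8→6, push 1): res(4,6)=12
after path 7 (1→9→8→6, push 14): res(4,6)=12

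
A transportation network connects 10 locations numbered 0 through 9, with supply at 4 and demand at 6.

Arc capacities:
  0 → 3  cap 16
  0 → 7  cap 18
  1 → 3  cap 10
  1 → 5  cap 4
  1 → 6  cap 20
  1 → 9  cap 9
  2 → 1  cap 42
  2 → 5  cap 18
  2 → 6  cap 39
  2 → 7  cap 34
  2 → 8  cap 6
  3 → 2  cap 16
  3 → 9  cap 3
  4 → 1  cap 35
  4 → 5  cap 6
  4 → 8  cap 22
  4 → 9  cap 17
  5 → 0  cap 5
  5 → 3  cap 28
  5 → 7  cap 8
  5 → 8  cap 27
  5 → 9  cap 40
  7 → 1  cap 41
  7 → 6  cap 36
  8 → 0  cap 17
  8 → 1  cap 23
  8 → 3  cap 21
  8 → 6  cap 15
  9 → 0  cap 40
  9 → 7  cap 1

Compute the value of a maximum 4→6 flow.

augment #1: 4→1→6 bottleneck 20, total now 20
augment #2: 4→8→6 bottleneck 15, total now 35
augment #3: 4→5→7→6 bottleneck 6, total now 41
augment #4: 4→9→7→6 bottleneck 1, total now 42
augment #5: 4→1→3→2→6 bottleneck 10, total now 52
augment #6: 4→1→5→7→6 bottleneck 2, total now 54
augment #7: 4→8→0→7→6 bottleneck 7, total now 61
augment #8: 4→9→0→7→6 bottleneck 11, total now 72
augment #9: 4→1→5→3→2→6 bottleneck 2, total now 74
augment #10: 4→9→0→3→2→6 bottleneck 4, total now 78

Maximum flow value: 78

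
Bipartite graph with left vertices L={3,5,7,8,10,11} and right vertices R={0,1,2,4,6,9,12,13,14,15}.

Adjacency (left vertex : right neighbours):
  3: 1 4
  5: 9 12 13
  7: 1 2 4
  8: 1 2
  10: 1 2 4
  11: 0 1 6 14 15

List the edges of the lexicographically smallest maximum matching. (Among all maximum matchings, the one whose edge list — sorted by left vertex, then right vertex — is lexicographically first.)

|M| = 5 (so the lex-smallest maximum matching has 5 edges)
process left vertices in ascending order; for each, take the smallest-labelled available neighbour that still permits 5 edges overall, or leave it unmatched if none does
lex-smallest matching: {3-1, 5-9, 7-2, 10-4, 11-0}

Lex-smallest maximum matching: {(3,1), (5,9), (7,2), (10,4), (11,0)}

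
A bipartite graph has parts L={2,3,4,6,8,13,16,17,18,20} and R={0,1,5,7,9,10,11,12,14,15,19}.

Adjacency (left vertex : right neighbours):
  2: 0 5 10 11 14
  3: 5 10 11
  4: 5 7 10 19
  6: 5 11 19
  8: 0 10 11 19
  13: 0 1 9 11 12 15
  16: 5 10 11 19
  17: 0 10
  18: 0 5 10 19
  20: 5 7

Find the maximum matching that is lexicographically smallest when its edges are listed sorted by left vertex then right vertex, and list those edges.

|M| = 8 (so the lex-smallest maximum matching has 8 edges)
process left vertices in ascending order; for each, take the smallest-labelled available neighbour that still permits 8 edges overall, or leave it unmatched if none does
lex-smallest matching: {2-14, 3-5, 4-7, 6-11, 8-0, 13-1, 16-10, 18-19}

Lex-smallest maximum matching: {(2,14), (3,5), (4,7), (6,11), (8,0), (13,1), (16,10), (18,19)}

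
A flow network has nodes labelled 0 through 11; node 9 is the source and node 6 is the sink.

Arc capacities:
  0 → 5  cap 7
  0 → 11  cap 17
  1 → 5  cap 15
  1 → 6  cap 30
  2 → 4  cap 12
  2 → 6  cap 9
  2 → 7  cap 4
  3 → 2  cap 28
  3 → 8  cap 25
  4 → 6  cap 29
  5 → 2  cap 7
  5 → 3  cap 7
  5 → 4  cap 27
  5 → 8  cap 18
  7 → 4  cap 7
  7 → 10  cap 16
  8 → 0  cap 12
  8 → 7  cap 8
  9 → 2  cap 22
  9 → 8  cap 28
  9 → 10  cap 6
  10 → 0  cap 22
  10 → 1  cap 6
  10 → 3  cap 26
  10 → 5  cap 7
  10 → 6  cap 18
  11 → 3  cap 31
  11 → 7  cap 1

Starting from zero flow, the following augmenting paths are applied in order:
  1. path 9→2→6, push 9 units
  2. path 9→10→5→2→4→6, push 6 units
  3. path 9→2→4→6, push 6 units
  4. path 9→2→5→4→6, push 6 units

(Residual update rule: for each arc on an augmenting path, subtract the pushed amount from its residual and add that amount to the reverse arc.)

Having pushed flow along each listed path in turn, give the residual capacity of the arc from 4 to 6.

Residual capacity of (4,6): 11

after path 1 (9→2→6, push 9): res(4,6)=29
after path 2 (9→10→5→2→4→6, push 6): res(4,6)=23
after path 3 (9→2→4→6, push 6): res(4,6)=17
after path 4 (9→2→5→4→6, push 6): res(4,6)=11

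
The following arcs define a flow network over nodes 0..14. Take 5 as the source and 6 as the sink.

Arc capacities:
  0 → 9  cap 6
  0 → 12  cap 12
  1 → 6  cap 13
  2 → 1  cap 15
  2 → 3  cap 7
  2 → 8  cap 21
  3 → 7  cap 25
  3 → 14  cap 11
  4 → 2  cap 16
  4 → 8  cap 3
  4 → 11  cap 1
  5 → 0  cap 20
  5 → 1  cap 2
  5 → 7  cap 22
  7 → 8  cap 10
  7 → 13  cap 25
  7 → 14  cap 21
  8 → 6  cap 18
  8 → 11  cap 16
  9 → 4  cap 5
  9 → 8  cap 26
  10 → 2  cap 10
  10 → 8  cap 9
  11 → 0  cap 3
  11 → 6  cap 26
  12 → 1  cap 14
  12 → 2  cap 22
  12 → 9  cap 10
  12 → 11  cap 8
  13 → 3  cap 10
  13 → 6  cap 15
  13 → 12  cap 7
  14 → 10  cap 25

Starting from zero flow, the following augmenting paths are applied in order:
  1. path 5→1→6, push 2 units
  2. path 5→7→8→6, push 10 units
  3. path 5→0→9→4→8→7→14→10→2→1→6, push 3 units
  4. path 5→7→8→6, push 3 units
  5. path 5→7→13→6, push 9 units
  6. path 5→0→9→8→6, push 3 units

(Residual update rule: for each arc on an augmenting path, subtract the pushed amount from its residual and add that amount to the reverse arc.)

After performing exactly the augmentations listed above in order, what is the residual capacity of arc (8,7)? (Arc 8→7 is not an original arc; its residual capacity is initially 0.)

Residual capacity of (8,7): 10

after path 1 (5→1→6, push 2): res(8,7)=0
after path 2 (5→7→8→6, push 10): res(8,7)=10
after path 3 (5→0→9→4→8→7→14→10→2→1→6, push 3): res(8,7)=7
after path 4 (5→7→8→6, push 3): res(8,7)=10
after path 5 (5→7→13→6, push 9): res(8,7)=10
after path 6 (5→0→9→8→6, push 3): res(8,7)=10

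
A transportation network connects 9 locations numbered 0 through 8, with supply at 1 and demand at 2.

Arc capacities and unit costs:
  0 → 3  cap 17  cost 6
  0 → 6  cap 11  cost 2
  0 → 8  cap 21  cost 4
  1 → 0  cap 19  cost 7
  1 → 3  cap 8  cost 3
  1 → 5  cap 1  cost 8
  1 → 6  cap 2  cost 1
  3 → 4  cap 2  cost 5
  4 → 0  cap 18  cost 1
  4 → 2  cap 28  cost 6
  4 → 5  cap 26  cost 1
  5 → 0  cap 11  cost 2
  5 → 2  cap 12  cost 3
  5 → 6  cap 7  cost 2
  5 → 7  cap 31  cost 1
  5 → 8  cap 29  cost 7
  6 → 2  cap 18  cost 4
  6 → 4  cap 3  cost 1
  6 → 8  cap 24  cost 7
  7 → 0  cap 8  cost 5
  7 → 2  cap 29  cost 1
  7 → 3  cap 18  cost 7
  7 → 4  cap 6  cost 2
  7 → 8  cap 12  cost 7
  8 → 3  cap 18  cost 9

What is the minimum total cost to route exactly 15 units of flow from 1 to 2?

shortest-cost path #1: 1→6→2 push 2 @ unit cost 5 (adds 10)
shortest-cost path #2: 1→5→7→2 push 1 @ unit cost 10 (adds 10)
shortest-cost path #3: 1→3→4→5→7→2 push 2 @ unit cost 11 (adds 22)
shortest-cost path #4: 1→0→6→2 push 10 @ unit cost 13 (adds 130)
total cost = 172

Minimum cost for 15 units: 172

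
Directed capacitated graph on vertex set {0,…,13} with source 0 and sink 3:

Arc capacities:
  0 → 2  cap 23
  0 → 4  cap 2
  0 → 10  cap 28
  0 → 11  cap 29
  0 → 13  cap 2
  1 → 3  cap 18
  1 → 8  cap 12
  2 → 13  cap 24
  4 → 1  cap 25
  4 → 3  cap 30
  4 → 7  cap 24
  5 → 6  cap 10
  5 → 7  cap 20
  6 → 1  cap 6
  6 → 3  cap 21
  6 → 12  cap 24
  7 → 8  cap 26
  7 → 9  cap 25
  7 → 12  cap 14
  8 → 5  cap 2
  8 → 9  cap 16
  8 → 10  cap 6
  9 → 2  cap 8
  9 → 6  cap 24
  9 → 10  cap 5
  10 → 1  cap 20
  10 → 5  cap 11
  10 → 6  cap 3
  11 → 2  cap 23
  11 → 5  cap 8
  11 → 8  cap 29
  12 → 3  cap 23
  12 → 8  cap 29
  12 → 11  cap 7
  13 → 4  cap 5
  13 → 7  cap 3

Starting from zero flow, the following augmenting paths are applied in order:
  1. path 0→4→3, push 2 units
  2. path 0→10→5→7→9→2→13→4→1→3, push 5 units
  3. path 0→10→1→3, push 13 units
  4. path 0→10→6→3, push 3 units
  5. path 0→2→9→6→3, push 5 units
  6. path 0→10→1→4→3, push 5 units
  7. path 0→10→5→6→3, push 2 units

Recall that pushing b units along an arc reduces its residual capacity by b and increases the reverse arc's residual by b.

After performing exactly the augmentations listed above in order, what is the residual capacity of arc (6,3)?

Residual capacity of (6,3): 11

after path 1 (0→4→3, push 2): res(6,3)=21
after path 2 (0→10→5→7→9→2→13→4→1→3, push 5): res(6,3)=21
after path 3 (0→10→1→3, push 13): res(6,3)=21
after path 4 (0→10→6→3, push 3): res(6,3)=18
after path 5 (0→2→9→6→3, push 5): res(6,3)=13
after path 6 (0→10→1→4→3, push 5): res(6,3)=13
after path 7 (0→10→5→6→3, push 2): res(6,3)=11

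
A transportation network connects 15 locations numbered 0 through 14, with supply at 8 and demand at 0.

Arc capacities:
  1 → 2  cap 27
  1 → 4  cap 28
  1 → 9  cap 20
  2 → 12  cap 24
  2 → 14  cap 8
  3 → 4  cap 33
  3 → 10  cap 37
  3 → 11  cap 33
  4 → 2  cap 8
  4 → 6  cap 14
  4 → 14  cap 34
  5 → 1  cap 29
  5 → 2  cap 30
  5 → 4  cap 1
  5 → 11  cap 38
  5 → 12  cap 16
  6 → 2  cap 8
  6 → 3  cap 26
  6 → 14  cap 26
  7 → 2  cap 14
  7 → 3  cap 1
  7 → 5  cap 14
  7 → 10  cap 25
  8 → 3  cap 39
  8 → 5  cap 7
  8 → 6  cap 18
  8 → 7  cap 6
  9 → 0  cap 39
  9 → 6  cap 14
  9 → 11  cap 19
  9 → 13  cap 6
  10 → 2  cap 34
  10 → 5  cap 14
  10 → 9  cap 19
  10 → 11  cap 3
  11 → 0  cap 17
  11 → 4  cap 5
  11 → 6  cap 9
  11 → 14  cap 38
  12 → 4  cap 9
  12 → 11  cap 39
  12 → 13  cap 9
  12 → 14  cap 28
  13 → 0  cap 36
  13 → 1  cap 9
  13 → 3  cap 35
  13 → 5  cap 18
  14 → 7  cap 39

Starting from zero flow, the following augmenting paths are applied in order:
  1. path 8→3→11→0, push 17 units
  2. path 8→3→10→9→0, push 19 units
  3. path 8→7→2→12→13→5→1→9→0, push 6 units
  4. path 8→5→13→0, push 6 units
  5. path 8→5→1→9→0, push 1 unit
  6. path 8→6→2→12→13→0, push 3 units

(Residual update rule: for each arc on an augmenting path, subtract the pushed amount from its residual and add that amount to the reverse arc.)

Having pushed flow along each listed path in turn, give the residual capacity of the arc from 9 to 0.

after path 1 (8→3→11→0, push 17): res(9,0)=39
after path 2 (8→3→10→9→0, push 19): res(9,0)=20
after path 3 (8→7→2→12→13→5→1→9→0, push 6): res(9,0)=14
after path 4 (8→5→13→0, push 6): res(9,0)=14
after path 5 (8→5→1→9→0, push 1): res(9,0)=13
after path 6 (8→6→2→12→13→0, push 3): res(9,0)=13

Residual capacity of (9,0): 13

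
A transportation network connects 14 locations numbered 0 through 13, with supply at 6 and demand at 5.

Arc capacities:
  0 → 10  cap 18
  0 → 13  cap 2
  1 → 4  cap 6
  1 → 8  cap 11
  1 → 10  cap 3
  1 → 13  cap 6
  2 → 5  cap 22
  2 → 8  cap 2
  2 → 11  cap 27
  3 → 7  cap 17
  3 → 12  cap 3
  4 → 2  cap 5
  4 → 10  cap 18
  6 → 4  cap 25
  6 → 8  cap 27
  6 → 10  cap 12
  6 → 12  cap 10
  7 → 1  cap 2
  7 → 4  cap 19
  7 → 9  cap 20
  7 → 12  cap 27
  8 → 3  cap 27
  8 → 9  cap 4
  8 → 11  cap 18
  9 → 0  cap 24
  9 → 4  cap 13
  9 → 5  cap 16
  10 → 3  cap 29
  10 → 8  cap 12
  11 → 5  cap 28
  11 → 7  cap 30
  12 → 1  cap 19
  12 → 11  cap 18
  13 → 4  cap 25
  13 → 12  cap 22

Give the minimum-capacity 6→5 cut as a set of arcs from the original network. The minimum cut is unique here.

Min-cut arcs: {(4,2), (9,5), (11,5)} (total capacity 49)

augment #1: 6→4→2→5 push 5
augment #2: 6→8→9→5 push 4
augment #3: 6→8→11→5 push 18
augment #4: 6→12→11→5 push 10
augment #5: 6→8→3→7→9→5 push 5
augment #6: 6→10→3→7→9→5 push 7
max flow = 49; residual-reachable set from 6 gives S-side
cut edges (S→T): {(4,2), (9,5), (11,5)} total cap 49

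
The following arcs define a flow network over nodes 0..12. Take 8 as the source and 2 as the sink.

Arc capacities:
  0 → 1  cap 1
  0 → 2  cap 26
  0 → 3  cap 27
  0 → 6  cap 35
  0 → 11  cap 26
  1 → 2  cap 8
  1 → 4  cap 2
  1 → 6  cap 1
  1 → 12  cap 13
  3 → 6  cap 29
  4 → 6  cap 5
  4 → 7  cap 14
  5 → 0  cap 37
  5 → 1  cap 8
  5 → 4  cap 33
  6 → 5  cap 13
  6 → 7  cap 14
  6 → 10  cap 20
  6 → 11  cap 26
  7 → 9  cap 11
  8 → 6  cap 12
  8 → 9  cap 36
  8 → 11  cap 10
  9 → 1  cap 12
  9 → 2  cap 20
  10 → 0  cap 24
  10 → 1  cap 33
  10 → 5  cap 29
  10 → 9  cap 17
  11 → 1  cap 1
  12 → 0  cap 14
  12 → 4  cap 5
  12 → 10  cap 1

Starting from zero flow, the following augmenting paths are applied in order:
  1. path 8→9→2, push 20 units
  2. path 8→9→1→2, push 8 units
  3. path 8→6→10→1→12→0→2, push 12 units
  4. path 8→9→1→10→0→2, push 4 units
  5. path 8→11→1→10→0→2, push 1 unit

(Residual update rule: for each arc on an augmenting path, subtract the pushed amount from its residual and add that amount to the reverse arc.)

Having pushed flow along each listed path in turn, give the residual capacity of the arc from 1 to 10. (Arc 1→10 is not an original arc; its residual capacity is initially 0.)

after path 1 (8→9→2, push 20): res(1,10)=0
after path 2 (8→9→1→2, push 8): res(1,10)=0
after path 3 (8→6→10→1→12→0→2, push 12): res(1,10)=12
after path 4 (8→9→1→10→0→2, push 4): res(1,10)=8
after path 5 (8→11→1→10→0→2, push 1): res(1,10)=7

Residual capacity of (1,10): 7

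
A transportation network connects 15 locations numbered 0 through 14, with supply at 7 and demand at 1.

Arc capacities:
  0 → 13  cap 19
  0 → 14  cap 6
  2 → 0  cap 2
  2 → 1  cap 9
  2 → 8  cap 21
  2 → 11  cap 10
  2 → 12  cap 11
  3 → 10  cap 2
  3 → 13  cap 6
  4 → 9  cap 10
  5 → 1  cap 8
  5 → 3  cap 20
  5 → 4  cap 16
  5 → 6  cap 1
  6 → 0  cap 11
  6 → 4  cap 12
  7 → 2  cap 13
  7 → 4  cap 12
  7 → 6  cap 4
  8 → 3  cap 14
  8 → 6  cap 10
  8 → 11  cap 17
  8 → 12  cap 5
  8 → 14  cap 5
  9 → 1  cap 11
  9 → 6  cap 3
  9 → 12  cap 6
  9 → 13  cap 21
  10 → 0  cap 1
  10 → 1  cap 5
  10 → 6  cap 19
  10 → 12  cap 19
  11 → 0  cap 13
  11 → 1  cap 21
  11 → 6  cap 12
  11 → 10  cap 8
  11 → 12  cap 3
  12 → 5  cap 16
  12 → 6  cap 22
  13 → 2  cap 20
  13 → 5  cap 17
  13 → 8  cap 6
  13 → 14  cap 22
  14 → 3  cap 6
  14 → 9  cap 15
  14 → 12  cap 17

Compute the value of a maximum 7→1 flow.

augment #1: 7→2→1 bottleneck 9, total now 9
augment #2: 7→2→11→1 bottleneck 4, total now 13
augment #3: 7→4→9→1 bottleneck 10, total now 23
augment #4: 7→6→0→13→5→1 bottleneck 4, total now 27

Maximum flow value: 27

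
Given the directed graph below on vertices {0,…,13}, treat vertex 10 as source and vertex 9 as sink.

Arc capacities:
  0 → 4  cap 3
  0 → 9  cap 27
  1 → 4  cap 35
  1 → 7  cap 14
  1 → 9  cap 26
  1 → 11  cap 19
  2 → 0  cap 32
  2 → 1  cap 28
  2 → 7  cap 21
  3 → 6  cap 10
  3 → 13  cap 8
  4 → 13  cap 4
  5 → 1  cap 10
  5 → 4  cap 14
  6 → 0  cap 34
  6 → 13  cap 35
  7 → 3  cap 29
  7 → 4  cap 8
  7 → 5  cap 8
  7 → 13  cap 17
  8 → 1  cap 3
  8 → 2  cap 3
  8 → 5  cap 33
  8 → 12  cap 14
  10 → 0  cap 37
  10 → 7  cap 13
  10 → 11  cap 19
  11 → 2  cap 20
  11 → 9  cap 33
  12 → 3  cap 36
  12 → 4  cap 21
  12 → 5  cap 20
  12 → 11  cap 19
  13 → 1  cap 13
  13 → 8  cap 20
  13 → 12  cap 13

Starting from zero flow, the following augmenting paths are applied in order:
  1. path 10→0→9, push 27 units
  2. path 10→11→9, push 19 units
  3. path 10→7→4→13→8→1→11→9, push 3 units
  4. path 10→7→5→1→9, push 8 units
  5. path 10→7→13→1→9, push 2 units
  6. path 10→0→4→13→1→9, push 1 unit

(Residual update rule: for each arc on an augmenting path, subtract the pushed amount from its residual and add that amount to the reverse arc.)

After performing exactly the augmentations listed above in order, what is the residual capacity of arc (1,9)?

after path 1 (10→0→9, push 27): res(1,9)=26
after path 2 (10→11→9, push 19): res(1,9)=26
after path 3 (10→7→4→13→8→1→11→9, push 3): res(1,9)=26
after path 4 (10→7→5→1→9, push 8): res(1,9)=18
after path 5 (10→7→13→1→9, push 2): res(1,9)=16
after path 6 (10→0→4→13→1→9, push 1): res(1,9)=15

Residual capacity of (1,9): 15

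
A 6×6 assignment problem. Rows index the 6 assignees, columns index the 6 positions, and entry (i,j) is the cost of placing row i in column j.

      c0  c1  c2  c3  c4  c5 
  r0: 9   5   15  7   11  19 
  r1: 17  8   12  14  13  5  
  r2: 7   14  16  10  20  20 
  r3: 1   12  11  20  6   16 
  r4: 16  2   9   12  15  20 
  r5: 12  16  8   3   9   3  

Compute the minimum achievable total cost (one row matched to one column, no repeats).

one of 2 optimal assignments: row0→col1 (cost 5), row1→col5 (cost 5), row2→col0 (cost 7), row3→col4 (cost 6), row4→col2 (cost 9), row5→col3 (cost 3)
total = 5 + 5 + 7 + 6 + 9 + 3 = 35

Minimum assignment cost: 35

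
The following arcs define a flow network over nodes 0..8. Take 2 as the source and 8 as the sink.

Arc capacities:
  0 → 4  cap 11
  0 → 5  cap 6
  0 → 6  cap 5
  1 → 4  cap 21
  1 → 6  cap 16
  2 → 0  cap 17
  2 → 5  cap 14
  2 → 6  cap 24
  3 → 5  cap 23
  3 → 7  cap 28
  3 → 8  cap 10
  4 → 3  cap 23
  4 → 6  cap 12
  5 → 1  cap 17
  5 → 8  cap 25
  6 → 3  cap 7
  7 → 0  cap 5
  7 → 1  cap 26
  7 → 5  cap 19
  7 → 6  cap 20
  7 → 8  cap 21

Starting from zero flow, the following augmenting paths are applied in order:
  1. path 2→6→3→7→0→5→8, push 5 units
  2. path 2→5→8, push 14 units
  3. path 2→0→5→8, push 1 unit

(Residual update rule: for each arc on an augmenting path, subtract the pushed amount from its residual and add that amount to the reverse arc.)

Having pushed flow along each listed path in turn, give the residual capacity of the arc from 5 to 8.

after path 1 (2→6→3→7→0→5→8, push 5): res(5,8)=20
after path 2 (2→5→8, push 14): res(5,8)=6
after path 3 (2→0→5→8, push 1): res(5,8)=5

Residual capacity of (5,8): 5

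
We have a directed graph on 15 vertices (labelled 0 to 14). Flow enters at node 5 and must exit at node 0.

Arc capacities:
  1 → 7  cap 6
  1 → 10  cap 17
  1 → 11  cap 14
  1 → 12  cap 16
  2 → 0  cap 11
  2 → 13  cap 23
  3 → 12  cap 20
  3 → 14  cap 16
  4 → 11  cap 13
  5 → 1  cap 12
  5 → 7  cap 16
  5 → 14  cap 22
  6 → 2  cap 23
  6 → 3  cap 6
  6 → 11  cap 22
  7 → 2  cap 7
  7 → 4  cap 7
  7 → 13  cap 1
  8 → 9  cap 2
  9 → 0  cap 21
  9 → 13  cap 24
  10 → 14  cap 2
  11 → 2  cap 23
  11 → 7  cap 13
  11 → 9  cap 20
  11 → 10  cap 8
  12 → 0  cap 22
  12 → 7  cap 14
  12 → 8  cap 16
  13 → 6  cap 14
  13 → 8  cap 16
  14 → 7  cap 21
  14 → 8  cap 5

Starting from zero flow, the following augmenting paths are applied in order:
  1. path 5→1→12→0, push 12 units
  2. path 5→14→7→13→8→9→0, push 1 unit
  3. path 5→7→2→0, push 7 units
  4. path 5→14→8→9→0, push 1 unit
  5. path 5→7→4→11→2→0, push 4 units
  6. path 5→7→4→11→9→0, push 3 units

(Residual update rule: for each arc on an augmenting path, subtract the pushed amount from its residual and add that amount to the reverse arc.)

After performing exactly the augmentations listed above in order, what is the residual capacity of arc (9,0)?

after path 1 (5→1→12→0, push 12): res(9,0)=21
after path 2 (5→14→7→13→8→9→0, push 1): res(9,0)=20
after path 3 (5→7→2→0, push 7): res(9,0)=20
after path 4 (5→14→8→9→0, push 1): res(9,0)=19
after path 5 (5→7→4→11→2→0, push 4): res(9,0)=19
after path 6 (5→7→4→11→9→0, push 3): res(9,0)=16

Residual capacity of (9,0): 16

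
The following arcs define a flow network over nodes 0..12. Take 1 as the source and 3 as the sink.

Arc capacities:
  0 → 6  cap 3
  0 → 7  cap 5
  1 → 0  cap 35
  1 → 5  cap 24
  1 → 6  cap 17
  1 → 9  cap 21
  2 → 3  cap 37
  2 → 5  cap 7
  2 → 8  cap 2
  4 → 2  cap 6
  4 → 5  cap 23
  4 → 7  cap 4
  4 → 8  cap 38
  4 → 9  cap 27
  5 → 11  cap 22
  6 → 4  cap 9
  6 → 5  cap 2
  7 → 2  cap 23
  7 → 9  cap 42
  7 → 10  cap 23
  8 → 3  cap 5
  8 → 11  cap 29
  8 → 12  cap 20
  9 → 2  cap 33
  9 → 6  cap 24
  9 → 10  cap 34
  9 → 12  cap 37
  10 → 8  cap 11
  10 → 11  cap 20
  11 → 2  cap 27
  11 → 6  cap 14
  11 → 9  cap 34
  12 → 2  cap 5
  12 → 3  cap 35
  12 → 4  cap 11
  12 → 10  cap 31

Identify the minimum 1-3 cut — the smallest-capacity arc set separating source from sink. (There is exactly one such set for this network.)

augment #1: 1→9→2→3 push 21
augment #2: 1→0→7→2→3 push 5
augment #3: 1→5→11→2→3 push 11
augment #4: 1→6→4→8→3 push 5
augment #5: 1→5→11→9→12→3 push 11
augment #6: 1→6→4→8→12→3 push 4
max flow = 57; residual-reachable set from 1 gives S-side
cut edges (S→T): {(0,7), (1,9), (5,11), (6,4)} total cap 57

Min-cut arcs: {(0,7), (1,9), (5,11), (6,4)} (total capacity 57)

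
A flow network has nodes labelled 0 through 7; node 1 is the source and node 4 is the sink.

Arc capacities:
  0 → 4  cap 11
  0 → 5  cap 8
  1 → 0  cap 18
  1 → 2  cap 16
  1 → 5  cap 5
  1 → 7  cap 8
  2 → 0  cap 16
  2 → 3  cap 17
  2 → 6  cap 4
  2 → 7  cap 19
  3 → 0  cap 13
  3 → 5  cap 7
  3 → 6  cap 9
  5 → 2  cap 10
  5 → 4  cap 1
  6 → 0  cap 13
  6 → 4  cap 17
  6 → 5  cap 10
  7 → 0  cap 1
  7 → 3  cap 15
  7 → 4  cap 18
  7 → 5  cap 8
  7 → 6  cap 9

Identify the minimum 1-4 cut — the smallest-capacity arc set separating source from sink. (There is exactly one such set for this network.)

augment #1: 1→0→4 push 11
augment #2: 1→5→4 push 1
augment #3: 1→7→4 push 8
augment #4: 1→2→6→4 push 4
augment #5: 1→2→7→4 push 10
augment #6: 1→2→3→6→4 push 2
augment #7: 1→5→2→3→6→4 push 4
augment #8: 1→0→5→2→3→6→4 push 3
augment #9: 1→0→5→2→7→6→4 push 3
max flow = 46; residual-reachable set from 1 gives S-side
cut edges (S→T): {(0,4), (1,2), (1,7), (5,2), (5,4)} total cap 46

Min-cut arcs: {(0,4), (1,2), (1,7), (5,2), (5,4)} (total capacity 46)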